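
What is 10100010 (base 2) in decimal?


10100010 in decimal = 162

162


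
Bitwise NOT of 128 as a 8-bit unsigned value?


~0b10000000 = 0b1111111 = 127 (8-bit unsigned)

127


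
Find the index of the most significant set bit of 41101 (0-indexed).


0b1010000010001101. Highest set bit at position 15

15


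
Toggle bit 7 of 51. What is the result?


51 ^ (1 << 7) = 51 ^ 128 = 179

179


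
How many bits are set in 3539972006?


0b11010010111111111010111110100110 has 22 set bits

22


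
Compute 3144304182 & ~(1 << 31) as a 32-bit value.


3144304182 & ~(1 << 31) = 996820534

996820534


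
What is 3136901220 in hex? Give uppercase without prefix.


3136901220 = BAF95064 hex

BAF95064


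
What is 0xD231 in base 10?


D231 hex = 53809 decimal

53809


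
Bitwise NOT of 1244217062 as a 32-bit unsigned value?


~0b1001010001010010011111011100110 = 0b10110101110101101100000100011001 = 3050750233 (32-bit unsigned)

3050750233


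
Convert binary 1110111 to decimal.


1110111 in decimal = 119

119


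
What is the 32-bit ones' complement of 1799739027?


1799739027 ^ 4294967295 = 2495228268

2495228268


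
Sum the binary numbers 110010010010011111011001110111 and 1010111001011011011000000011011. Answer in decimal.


110010010010011111011001110111 + 1010111001011011011000000011011 = 10001001011101111010011010010010 = 2306320018

2306320018


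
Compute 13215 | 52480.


0b11001110011111 | 0b1100110100000000 = 0b1111111110011111 = 65439

65439


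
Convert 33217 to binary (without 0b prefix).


33217 = 1000000111000001 in binary

1000000111000001


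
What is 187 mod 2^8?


187 & 255 = 187

187


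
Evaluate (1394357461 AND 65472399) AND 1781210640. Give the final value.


Step 1: 1394357461 & 65472399 = 50594949
Step 2: 50594949 & 1781210640 = 33555456

33555456


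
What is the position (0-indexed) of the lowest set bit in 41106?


0b1010000010010010. Lowest set bit at position 1

1


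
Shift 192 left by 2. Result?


0b11000000 << 2 = 0b1100000000 = 768

768


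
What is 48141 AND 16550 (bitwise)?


0b1011110000001101 & 0b100000010100110 = 0b100 = 4

4


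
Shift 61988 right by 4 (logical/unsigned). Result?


0b1111001000100100 >> 4 = 0b111100100010 = 3874

3874


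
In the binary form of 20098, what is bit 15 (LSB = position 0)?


0b100111010000010, position 15 = 0

0


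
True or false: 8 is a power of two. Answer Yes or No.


0b1000. Only one bit set => Yes

Yes


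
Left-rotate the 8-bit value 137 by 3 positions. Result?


Rotate 0b10001001 left by 3 (8-bit) = 0b1001100 = 76

76


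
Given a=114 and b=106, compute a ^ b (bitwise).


114 ^ 106 = 24

24


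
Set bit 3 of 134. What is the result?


134 | (1 << 3) = 134 | 8 = 142

142


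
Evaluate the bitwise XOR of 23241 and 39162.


0b101101011001001 ^ 0b1001100011111010 = 0b1100001000110011 = 49715

49715


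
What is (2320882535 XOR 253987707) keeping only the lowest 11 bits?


Step 1: 2320882535 ^ 253987707 = 2239123484
Step 2: 2239123484 & 2047 = 28

28


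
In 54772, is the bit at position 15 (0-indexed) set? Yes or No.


0b1101010111110100, bit 15 = 1. Yes

Yes


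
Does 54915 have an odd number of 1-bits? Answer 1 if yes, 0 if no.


0b1101011010000011 has 8 ones => parity 0

0


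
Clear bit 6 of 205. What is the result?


205 & ~(1 << 6) = 141

141


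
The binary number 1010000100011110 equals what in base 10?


1010000100011110 in decimal = 41246

41246


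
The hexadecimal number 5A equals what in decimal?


5A hex = 90 decimal

90


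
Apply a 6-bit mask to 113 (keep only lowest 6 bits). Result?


113 & 63 = 49

49


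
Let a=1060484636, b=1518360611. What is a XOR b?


1060484636 ^ 1518360611 = 1706421823

1706421823


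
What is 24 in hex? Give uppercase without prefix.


24 = 18 hex

18


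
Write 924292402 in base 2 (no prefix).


924292402 = 110111000101111001010100110010 in binary

110111000101111001010100110010


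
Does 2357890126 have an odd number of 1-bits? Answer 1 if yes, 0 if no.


0b10001100100010101000110001001110 has 13 ones => parity 1

1


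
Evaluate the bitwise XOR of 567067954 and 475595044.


0b100001110011001100010100110010 ^ 0b11100010110010000000100100100 = 0b111101100101011100010000010110 = 1033225238

1033225238


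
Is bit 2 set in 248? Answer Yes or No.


0b11111000, bit 2 = 0. No

No


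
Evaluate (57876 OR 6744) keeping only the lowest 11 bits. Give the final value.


Step 1: 57876 | 6744 = 64092
Step 2: 64092 & 2047 = 604

604


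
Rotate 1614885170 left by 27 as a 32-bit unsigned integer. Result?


Rotate 0b1100000010000010011000100110010 left by 27 (32-bit) = 0b10010011000000100000100110001001 = 2466384265

2466384265


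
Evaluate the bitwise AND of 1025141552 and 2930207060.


0b111101000110100110101100110000 & 0b10101110101001110110100101010100 = 0b101100000000100110100100010000 = 738355472

738355472


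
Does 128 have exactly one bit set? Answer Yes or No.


0b10000000. Only one bit set => Yes

Yes


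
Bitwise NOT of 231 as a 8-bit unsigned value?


~0b11100111 = 0b11000 = 24 (8-bit unsigned)

24


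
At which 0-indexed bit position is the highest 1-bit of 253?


0b11111101. Highest set bit at position 7

7


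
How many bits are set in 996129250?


0b111011010111111011100111100010 has 20 set bits

20


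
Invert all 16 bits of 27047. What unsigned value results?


27047 ^ 65535 = 38488

38488


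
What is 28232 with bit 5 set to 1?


28232 | (1 << 5) = 28232 | 32 = 28264

28264


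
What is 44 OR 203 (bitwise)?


0b101100 | 0b11001011 = 0b11101111 = 239

239


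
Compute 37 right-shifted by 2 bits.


0b100101 >> 2 = 0b1001 = 9

9


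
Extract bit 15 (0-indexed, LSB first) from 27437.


0b110101100101101, position 15 = 0

0


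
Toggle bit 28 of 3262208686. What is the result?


3262208686 ^ (1 << 28) = 3262208686 ^ 268435456 = 3530644142

3530644142


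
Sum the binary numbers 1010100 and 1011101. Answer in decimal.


1010100 + 1011101 = 10110001 = 177

177


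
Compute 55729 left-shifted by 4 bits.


0b1101100110110001 << 4 = 0b11011001101100010000 = 891664

891664


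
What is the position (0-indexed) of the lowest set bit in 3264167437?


0b11000010100011110011111000001101. Lowest set bit at position 0

0


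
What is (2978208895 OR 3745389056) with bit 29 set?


Step 1: 2978208895 | 3745389056 = 4290764415
Step 2: 4290764415 | (1 << 29) = 4290764415 | 536870912 = 4290764415

4290764415


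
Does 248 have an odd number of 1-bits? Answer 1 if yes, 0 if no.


0b11111000 has 5 ones => parity 1

1


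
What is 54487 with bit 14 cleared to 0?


54487 & ~(1 << 14) = 38103

38103


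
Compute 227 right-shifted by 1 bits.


0b11100011 >> 1 = 0b1110001 = 113

113


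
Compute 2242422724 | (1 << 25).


2242422724 | (1 << 25) = 2242422724 | 33554432 = 2275977156

2275977156


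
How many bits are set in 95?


0b1011111 has 6 set bits

6


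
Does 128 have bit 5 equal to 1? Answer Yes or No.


0b10000000, bit 5 = 0. No

No


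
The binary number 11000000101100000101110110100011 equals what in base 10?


11000000101100000101110110100011 in decimal = 3232783779

3232783779


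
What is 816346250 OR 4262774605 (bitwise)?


0b110000101010000111010010001010 | 0b11111110000101001100011101001101 = 0b11111110101111001111011111001111 = 4273797071

4273797071


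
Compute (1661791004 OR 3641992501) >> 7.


Step 1: 1661791004 | 3641992501 = 4212977469
Step 2: 4212977469 >> 7 = 32913886

32913886


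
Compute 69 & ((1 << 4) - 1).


69 & 15 = 5

5


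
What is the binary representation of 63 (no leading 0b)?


63 = 111111 in binary

111111


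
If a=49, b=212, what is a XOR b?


49 ^ 212 = 229

229


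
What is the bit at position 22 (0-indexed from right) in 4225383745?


0b11111011110110100011110101000001, position 22 = 1

1


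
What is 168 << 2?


0b10101000 << 2 = 0b1010100000 = 672

672


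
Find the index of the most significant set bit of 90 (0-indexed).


0b1011010. Highest set bit at position 6

6


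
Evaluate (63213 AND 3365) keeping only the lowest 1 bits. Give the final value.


Step 1: 63213 & 3365 = 1061
Step 2: 1061 & 1 = 1

1


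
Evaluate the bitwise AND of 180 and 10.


0b10110100 & 0b1010 = 0b0 = 0

0


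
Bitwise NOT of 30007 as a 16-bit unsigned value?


~0b111010100110111 = 0b1000101011001000 = 35528 (16-bit unsigned)

35528


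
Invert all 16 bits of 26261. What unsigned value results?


26261 ^ 65535 = 39274

39274


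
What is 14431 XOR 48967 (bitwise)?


0b11100001011111 ^ 0b1011111101000111 = 0b1000011100011000 = 34584

34584


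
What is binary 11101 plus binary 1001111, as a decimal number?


11101 + 1001111 = 1101100 = 108

108


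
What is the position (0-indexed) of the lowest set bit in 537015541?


0b100000000000100011010011110101. Lowest set bit at position 0

0


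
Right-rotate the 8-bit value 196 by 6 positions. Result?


Rotate 0b11000100 right by 6 (8-bit) = 0b10011 = 19

19


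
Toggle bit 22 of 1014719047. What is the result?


1014719047 ^ (1 << 22) = 1014719047 ^ 4194304 = 1010524743

1010524743


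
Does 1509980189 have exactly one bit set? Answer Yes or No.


0b1011010000000000111100000011101. Multiple bits set => No

No


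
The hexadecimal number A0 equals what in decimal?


A0 hex = 160 decimal

160


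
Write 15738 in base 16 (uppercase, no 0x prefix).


15738 = 3D7A hex

3D7A


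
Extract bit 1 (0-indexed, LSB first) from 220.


0b11011100, position 1 = 0

0


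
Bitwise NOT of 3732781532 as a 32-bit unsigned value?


~0b11011110011111011011100111011100 = 0b100001100000100100011000100011 = 562185763 (32-bit unsigned)

562185763


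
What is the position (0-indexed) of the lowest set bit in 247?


0b11110111. Lowest set bit at position 0

0


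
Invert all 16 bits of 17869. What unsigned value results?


17869 ^ 65535 = 47666

47666


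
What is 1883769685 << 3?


0b1110000010010000000101101010101 << 3 = 0b1110000010010000000101101010101000 = 15070157480

15070157480


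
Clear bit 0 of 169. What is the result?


169 & ~(1 << 0) = 168

168


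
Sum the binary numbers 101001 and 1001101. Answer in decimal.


101001 + 1001101 = 1110110 = 118

118


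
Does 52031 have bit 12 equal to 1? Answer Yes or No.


0b1100101100111111, bit 12 = 0. No

No


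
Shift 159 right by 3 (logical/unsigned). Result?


0b10011111 >> 3 = 0b10011 = 19

19


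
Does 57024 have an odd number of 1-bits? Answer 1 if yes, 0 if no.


0b1101111011000000 has 8 ones => parity 0

0


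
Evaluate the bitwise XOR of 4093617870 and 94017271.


0b11110011111111111010011011001110 ^ 0b101100110101001011011110111 = 0b11110110011001010011000000111001 = 4133826617

4133826617


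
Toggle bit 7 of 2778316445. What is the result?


2778316445 ^ (1 << 7) = 2778316445 ^ 128 = 2778316317

2778316317


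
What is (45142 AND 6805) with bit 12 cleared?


Step 1: 45142 & 6805 = 4116
Step 2: 4116 & ~(1 << 12) = 20

20


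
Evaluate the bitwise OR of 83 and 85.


0b1010011 | 0b1010101 = 0b1010111 = 87

87


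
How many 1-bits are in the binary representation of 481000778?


0b11100101010110111110101001010 has 17 set bits

17


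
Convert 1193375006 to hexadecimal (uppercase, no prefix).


1193375006 = 4721751E hex

4721751E


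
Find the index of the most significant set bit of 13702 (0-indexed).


0b11010110000110. Highest set bit at position 13

13


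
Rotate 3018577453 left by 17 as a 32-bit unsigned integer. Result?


Rotate 0b10110011111010111101011000101101 left by 17 (32-bit) = 0b10101100010110110110011111010111 = 2891671511

2891671511


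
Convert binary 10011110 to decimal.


10011110 in decimal = 158

158


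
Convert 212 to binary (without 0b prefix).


212 = 11010100 in binary

11010100


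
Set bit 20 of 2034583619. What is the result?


2034583619 | (1 << 20) = 2034583619 | 1048576 = 2035632195

2035632195


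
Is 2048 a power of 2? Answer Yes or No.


0b100000000000. Only one bit set => Yes

Yes


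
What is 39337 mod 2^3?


39337 & 7 = 1

1


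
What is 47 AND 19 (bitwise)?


0b101111 & 0b10011 = 0b11 = 3

3


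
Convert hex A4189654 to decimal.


A4189654 hex = 2753074772 decimal

2753074772


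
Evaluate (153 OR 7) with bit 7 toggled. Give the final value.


Step 1: 153 | 7 = 159
Step 2: 159 ^ (1 << 7) = 159 ^ 128 = 31

31


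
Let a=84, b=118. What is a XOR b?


84 ^ 118 = 34

34


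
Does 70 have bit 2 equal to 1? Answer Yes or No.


0b1000110, bit 2 = 1. Yes

Yes


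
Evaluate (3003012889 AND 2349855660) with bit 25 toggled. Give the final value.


Step 1: 3003012889 & 2349855660 = 2148422408
Step 2: 2148422408 ^ (1 << 25) = 2148422408 ^ 33554432 = 2181976840

2181976840


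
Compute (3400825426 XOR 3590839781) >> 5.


Step 1: 3400825426 ^ 3590839781 = 481535927
Step 2: 481535927 >> 5 = 15047997

15047997


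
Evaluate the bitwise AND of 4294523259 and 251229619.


0b11111111111110010011100101111011 & 0b1110111110010111010110110011 = 0b1110111110010011000100110011 = 251212083

251212083


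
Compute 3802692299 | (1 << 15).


3802692299 | (1 << 15) = 3802692299 | 32768 = 3802725067

3802725067


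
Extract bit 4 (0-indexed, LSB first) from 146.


0b10010010, position 4 = 1

1


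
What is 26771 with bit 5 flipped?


26771 ^ (1 << 5) = 26771 ^ 32 = 26803

26803


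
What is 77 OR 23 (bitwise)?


0b1001101 | 0b10111 = 0b1011111 = 95

95


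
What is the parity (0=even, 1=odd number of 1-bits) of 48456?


0b1011110101001000 has 8 ones => parity 0

0


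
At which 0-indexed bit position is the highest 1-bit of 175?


0b10101111. Highest set bit at position 7

7


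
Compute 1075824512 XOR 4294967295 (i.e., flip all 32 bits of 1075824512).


1075824512 ^ 4294967295 = 3219142783

3219142783


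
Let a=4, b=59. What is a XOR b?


4 ^ 59 = 63

63


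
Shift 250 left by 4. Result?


0b11111010 << 4 = 0b111110100000 = 4000

4000


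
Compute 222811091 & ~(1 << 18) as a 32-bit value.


222811091 & ~(1 << 18) = 222548947

222548947


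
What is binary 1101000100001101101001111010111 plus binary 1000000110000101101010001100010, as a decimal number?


1101000100001101101001111010111 + 1000000110000101101010001100010 = 10101001010010011010100000111001 = 2840176697

2840176697


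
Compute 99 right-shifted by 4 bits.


0b1100011 >> 4 = 0b110 = 6

6


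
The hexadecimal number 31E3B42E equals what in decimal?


31E3B42E hex = 837006382 decimal

837006382


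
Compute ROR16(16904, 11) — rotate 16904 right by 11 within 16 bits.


Rotate 0b100001000001000 right by 11 (16-bit) = 0b100000100001000 = 16648

16648


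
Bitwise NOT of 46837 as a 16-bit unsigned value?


~0b1011011011110101 = 0b100100100001010 = 18698 (16-bit unsigned)

18698


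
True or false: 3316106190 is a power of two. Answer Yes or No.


0b11000101101001111100001111001110. Multiple bits set => No

No


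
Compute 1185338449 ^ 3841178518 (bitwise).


0b1000110101001101101010001010001 ^ 0b11100100111100111011101110010110 = 0b10100010010101010110111111000111 = 2723508167

2723508167


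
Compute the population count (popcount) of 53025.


0b1100111100100001 has 8 set bits

8


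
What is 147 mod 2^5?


147 & 31 = 19

19


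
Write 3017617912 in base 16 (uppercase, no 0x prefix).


3017617912 = B3DD31F8 hex

B3DD31F8


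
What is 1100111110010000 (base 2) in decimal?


1100111110010000 in decimal = 53136

53136


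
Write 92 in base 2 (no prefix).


92 = 1011100 in binary

1011100


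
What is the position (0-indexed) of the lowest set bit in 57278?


0b1101111110111110. Lowest set bit at position 1

1


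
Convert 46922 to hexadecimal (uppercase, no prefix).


46922 = B74A hex

B74A


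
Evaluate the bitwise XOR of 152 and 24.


0b10011000 ^ 0b11000 = 0b10000000 = 128

128


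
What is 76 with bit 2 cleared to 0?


76 & ~(1 << 2) = 72

72


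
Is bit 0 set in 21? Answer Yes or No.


0b10101, bit 0 = 1. Yes

Yes


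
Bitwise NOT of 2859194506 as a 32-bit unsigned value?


~0b10101010011010111101100010001010 = 0b1010101100101000010011101110101 = 1435772789 (32-bit unsigned)

1435772789


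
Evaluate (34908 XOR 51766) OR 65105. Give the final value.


Step 1: 34908 ^ 51766 = 17002
Step 2: 17002 | 65105 = 65147

65147


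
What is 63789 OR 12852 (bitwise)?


0b1111100100101101 | 0b11001000110100 = 0b1111101100111101 = 64317

64317


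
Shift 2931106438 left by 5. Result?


0b10101110101101010010001010000110 << 5 = 0b1010111010110101001000101000011000000 = 93795406016

93795406016


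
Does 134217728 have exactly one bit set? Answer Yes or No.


0b1000000000000000000000000000. Only one bit set => Yes

Yes


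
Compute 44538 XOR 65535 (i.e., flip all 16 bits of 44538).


44538 ^ 65535 = 20997

20997


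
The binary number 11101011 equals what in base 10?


11101011 in decimal = 235

235


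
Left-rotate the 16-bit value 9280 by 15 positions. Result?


Rotate 0b10010001000000 left by 15 (16-bit) = 0b1001000100000 = 4640

4640


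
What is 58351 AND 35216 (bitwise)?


0b1110001111101111 & 0b1000100110010000 = 0b1000000110000000 = 33152

33152


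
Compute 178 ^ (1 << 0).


178 ^ (1 << 0) = 178 ^ 1 = 179

179


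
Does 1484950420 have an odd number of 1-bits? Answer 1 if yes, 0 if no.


0b1011000100000101000101110010100 has 12 ones => parity 0

0


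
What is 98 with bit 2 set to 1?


98 | (1 << 2) = 98 | 4 = 102

102


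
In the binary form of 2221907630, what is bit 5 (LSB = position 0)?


0b10000100011011111001111010101110, position 5 = 1

1


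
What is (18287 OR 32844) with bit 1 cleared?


Step 1: 18287 | 32844 = 51055
Step 2: 51055 & ~(1 << 1) = 51053

51053


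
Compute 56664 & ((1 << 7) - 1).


56664 & 127 = 88

88


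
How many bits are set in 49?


0b110001 has 3 set bits

3


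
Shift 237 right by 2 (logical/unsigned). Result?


0b11101101 >> 2 = 0b111011 = 59

59


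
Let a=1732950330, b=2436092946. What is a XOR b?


1732950330 ^ 2436092946 = 4135152936

4135152936


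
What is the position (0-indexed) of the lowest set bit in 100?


0b1100100. Lowest set bit at position 2

2


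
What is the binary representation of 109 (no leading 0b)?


109 = 1101101 in binary

1101101


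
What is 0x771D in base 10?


771D hex = 30493 decimal

30493


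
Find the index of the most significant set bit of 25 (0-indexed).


0b11001. Highest set bit at position 4

4


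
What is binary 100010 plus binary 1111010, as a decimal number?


100010 + 1111010 = 10011100 = 156

156


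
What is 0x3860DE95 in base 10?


3860DE95 hex = 945872533 decimal

945872533


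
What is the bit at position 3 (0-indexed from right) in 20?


0b10100, position 3 = 0

0


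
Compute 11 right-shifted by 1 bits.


0b1011 >> 1 = 0b101 = 5

5


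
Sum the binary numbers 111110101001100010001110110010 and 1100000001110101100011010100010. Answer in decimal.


111110101001100010001110110010 + 1100000001110101100011010100010 = 10011110111000001110101001010100 = 2665540180

2665540180


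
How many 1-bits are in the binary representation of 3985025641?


0b11101101100001101010101001101001 has 17 set bits

17


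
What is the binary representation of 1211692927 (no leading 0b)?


1211692927 = 1001000001110001111011101111111 in binary

1001000001110001111011101111111


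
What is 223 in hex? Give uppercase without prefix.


223 = DF hex

DF


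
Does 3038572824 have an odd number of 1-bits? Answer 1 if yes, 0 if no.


0b10110101000111001111000100011000 has 15 ones => parity 1

1


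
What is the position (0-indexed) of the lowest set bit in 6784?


0b1101010000000. Lowest set bit at position 7

7


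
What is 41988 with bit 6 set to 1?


41988 | (1 << 6) = 41988 | 64 = 42052

42052


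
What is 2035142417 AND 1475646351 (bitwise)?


0b1111001010011011100111100010001 & 0b1010111111101001001001110001111 = 0b1010001010001001000001100000001 = 1363444481

1363444481


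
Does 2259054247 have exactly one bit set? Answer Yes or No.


0b10000110101001100110111010100111. Multiple bits set => No

No


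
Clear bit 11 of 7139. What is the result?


7139 & ~(1 << 11) = 5091

5091


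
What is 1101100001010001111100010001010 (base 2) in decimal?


1101100001010001111100010001010 in decimal = 1814624394

1814624394


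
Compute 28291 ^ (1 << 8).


28291 ^ (1 << 8) = 28291 ^ 256 = 28547

28547


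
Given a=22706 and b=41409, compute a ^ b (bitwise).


22706 ^ 41409 = 63859

63859


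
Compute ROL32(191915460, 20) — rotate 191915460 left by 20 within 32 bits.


Rotate 0b1011011100000110010111000100 left by 20 (32-bit) = 0b1011100010000001011011100000110 = 1547745030

1547745030


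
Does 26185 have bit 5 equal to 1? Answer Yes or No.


0b110011001001001, bit 5 = 0. No

No


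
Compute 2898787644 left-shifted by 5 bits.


0b10101100110001111111110100111100 << 5 = 0b1010110011000111111111010011110000000 = 92761204608

92761204608


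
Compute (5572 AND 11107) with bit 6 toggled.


Step 1: 5572 & 11107 = 320
Step 2: 320 ^ (1 << 6) = 320 ^ 64 = 256

256


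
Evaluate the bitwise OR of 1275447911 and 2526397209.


0b1001100000001011100101001100111 | 0b10010110100101011100001100011001 = 0b11011110100101011100101101111111 = 3734358911

3734358911


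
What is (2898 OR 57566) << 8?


Step 1: 2898 | 57566 = 60382
Step 2: 60382 << 8 = 15457792

15457792


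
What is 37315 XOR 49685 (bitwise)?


0b1001000111000011 ^ 0b1100001000010101 = 0b101001111010110 = 21462

21462


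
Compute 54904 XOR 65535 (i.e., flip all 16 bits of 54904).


54904 ^ 65535 = 10631

10631


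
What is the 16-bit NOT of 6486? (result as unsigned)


~0b1100101010110 = 0b1110011010101001 = 59049 (16-bit unsigned)

59049


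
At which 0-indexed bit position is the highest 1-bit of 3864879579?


0b11100110010111010110000111011011. Highest set bit at position 31

31


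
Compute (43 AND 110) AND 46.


Step 1: 43 & 110 = 42
Step 2: 42 & 46 = 42

42


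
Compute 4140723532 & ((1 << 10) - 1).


4140723532 & 1023 = 332

332


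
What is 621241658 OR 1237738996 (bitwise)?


0b100101000001110110010100111010 | 0b1001001110001100110010111110100 = 0b1101101110001110110010111111110 = 1841784318

1841784318


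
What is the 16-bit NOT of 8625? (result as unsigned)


~0b10000110110001 = 0b1101111001001110 = 56910 (16-bit unsigned)

56910


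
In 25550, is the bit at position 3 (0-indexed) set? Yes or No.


0b110001111001110, bit 3 = 1. Yes

Yes


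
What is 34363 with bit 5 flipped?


34363 ^ (1 << 5) = 34363 ^ 32 = 34331

34331


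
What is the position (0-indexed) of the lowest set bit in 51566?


0b1100100101101110. Lowest set bit at position 1

1


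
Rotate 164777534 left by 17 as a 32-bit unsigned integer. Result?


Rotate 0b1001110100100100111000111110 left by 17 (32-bit) = 0b10011100011111000001001110100100 = 2625377188

2625377188


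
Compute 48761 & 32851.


0b1011111001111001 & 0b1000000001010011 = 0b1000000001010001 = 32849

32849


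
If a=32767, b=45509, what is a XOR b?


32767 ^ 45509 = 52794

52794


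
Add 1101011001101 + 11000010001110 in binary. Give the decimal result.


1101011001101 + 11000010001110 = 100101101011011 = 19291

19291


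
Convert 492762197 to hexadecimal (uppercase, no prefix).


492762197 = 1D5EF455 hex

1D5EF455


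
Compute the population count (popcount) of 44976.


0b1010111110110000 has 9 set bits

9


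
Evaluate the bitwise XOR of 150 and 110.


0b10010110 ^ 0b1101110 = 0b11111000 = 248

248


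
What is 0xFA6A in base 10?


FA6A hex = 64106 decimal

64106


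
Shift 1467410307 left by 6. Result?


0b1010111011101101110011110000011 << 6 = 0b1010111011101101110011110000011000000 = 93914259648

93914259648


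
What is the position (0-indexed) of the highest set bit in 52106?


0b1100101110001010. Highest set bit at position 15

15


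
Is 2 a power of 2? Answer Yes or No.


0b10. Only one bit set => Yes

Yes


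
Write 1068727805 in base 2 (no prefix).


1068727805 = 111111101100110111110111111101 in binary

111111101100110111110111111101


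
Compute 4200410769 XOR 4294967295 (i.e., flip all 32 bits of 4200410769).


4200410769 ^ 4294967295 = 94556526

94556526


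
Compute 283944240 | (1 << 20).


283944240 | (1 << 20) = 283944240 | 1048576 = 284992816

284992816


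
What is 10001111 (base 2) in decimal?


10001111 in decimal = 143

143


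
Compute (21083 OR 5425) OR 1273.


Step 1: 21083 | 5425 = 22395
Step 2: 22395 | 1273 = 22523

22523


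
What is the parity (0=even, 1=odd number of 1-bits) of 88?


0b1011000 has 3 ones => parity 1

1


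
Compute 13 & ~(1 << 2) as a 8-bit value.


13 & ~(1 << 2) = 9

9


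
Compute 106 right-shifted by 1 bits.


0b1101010 >> 1 = 0b110101 = 53

53


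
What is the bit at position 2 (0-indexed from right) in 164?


0b10100100, position 2 = 1

1


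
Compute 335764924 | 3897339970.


0b10100000000110101110110111100 | 0b11101000010011001011000001000010 = 0b11111100010011111111110111111110 = 4233100798

4233100798


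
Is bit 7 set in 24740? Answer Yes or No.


0b110000010100100, bit 7 = 1. Yes

Yes


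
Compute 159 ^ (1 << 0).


159 ^ (1 << 0) = 159 ^ 1 = 158

158


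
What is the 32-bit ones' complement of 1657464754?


1657464754 ^ 4294967295 = 2637502541

2637502541


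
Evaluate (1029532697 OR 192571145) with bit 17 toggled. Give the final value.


Step 1: 1029532697 | 192571145 = 1065316121
Step 2: 1065316121 ^ (1 << 17) = 1065316121 ^ 131072 = 1065185049

1065185049


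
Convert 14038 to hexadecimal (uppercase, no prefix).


14038 = 36D6 hex

36D6


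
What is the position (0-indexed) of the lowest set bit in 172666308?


0b1010010010101010110111000100. Lowest set bit at position 2

2


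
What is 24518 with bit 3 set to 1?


24518 | (1 << 3) = 24518 | 8 = 24526

24526


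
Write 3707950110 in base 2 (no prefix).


3707950110 = 11011101000000101101010000011110 in binary

11011101000000101101010000011110


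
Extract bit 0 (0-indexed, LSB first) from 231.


0b11100111, position 0 = 1

1


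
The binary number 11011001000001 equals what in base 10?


11011001000001 in decimal = 13889

13889


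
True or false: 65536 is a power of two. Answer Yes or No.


0b10000000000000000. Only one bit set => Yes

Yes


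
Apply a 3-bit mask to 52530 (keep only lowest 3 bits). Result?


52530 & 7 = 2

2


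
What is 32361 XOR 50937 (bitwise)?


0b111111001101001 ^ 0b1100011011111001 = 0b1011100010010000 = 47248

47248


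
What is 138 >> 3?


0b10001010 >> 3 = 0b10001 = 17

17


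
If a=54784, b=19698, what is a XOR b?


54784 ^ 19698 = 39666

39666


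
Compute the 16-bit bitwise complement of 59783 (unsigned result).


~0b1110100110000111 = 0b1011001111000 = 5752 (16-bit unsigned)

5752


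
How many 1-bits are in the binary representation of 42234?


0b1010010011111010 has 9 set bits

9


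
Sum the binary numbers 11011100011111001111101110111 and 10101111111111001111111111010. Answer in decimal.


11011100011111001111101110111 + 10101111111111001111111111010 = 110001100011110011111101110001 = 831471473

831471473


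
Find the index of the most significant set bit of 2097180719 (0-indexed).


0b1111101000000000111000000101111. Highest set bit at position 30

30


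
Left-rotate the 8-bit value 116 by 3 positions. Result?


Rotate 0b1110100 left by 3 (8-bit) = 0b10100011 = 163

163


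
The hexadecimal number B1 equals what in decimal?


B1 hex = 177 decimal

177


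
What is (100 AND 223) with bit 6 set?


Step 1: 100 & 223 = 68
Step 2: 68 | (1 << 6) = 68 | 64 = 68

68


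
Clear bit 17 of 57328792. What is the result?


57328792 & ~(1 << 17) = 57197720

57197720


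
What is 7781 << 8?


0b1111001100101 << 8 = 0b111100110010100000000 = 1991936

1991936


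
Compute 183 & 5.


0b10110111 & 0b101 = 0b101 = 5

5


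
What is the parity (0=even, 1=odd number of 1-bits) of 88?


0b1011000 has 3 ones => parity 1

1


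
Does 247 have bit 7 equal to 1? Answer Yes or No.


0b11110111, bit 7 = 1. Yes

Yes


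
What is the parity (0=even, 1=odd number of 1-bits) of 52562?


0b1100110101010010 has 8 ones => parity 0

0


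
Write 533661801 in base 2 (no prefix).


533661801 = 11111110011110000100001101001 in binary

11111110011110000100001101001


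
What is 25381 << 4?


0b110001100100101 << 4 = 0b1100011001001010000 = 406096

406096


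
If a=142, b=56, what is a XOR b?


142 ^ 56 = 182

182


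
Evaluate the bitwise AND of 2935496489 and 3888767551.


0b10101110111110000001111100101001 & 0b11100111110010011110001000111111 = 0b10100110110010000000001000101001 = 2798125609

2798125609


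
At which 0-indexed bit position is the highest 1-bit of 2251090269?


0b10000110001011001110100101011101. Highest set bit at position 31

31


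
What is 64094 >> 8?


0b1111101001011110 >> 8 = 0b11111010 = 250

250


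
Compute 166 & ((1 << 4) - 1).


166 & 15 = 6

6


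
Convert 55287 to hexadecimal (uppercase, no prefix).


55287 = D7F7 hex

D7F7


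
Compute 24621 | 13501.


0b110000000101101 | 0b11010010111101 = 0b111010010111101 = 29885

29885


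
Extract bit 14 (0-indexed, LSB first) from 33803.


0b1000010000001011, position 14 = 0

0


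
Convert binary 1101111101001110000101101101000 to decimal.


1101111101001110000101101101000 in decimal = 1873218408

1873218408


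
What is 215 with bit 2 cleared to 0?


215 & ~(1 << 2) = 211

211


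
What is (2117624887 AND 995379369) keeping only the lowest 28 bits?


Step 1: 2117624887 & 995379369 = 974143521
Step 2: 974143521 & 268435455 = 168837153

168837153


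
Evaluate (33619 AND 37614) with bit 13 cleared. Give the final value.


Step 1: 33619 & 37614 = 33346
Step 2: 33346 & ~(1 << 13) = 33346

33346


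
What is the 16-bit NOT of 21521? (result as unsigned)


~0b101010000010001 = 0b1010101111101110 = 44014 (16-bit unsigned)

44014


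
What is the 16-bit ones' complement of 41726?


41726 ^ 65535 = 23809

23809


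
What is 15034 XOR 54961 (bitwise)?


0b11101010111010 ^ 0b1101011010110001 = 0b1110110000001011 = 60427

60427


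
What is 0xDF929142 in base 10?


DF929142 hex = 3750924610 decimal

3750924610


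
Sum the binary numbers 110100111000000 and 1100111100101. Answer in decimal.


110100111000000 + 1100111100101 = 1000001110100101 = 33701

33701


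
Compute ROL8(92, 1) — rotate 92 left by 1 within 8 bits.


Rotate 0b1011100 left by 1 (8-bit) = 0b10111000 = 184

184


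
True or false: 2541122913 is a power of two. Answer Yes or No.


0b10010111011101100111010101100001. Multiple bits set => No

No


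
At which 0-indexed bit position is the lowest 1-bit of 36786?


0b1000111110110010. Lowest set bit at position 1

1


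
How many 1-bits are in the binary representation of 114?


0b1110010 has 4 set bits

4


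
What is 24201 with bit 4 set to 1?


24201 | (1 << 4) = 24201 | 16 = 24217

24217


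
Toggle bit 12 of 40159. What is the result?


40159 ^ (1 << 12) = 40159 ^ 4096 = 36063

36063


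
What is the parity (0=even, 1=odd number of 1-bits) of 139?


0b10001011 has 4 ones => parity 0

0


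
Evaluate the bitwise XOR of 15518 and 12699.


0b11110010011110 ^ 0b11000110011011 = 0b110100000101 = 3333

3333


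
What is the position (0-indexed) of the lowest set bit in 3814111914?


0b11100011010101101011101010101010. Lowest set bit at position 1

1


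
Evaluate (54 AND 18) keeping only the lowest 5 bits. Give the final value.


Step 1: 54 & 18 = 18
Step 2: 18 & 31 = 18

18


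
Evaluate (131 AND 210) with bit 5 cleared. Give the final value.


Step 1: 131 & 210 = 130
Step 2: 130 & ~(1 << 5) = 130

130


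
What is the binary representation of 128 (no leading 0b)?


128 = 10000000 in binary

10000000


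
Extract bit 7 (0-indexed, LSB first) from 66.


0b1000010, position 7 = 0

0


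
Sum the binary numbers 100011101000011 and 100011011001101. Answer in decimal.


100011101000011 + 100011011001101 = 1000111000010000 = 36368

36368


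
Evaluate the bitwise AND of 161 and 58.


0b10100001 & 0b111010 = 0b100000 = 32

32


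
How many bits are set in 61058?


0b1110111010000010 has 8 set bits

8


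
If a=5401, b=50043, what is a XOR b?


5401 ^ 50043 = 54882

54882


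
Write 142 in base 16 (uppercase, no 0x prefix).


142 = 8E hex

8E


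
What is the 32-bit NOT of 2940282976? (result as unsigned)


~0b10101111010000010010100001100000 = 0b1010000101111101101011110011111 = 1354684319 (32-bit unsigned)

1354684319


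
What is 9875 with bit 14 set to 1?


9875 | (1 << 14) = 9875 | 16384 = 26259

26259


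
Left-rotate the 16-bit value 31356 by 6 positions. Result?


Rotate 0b111101001111100 left by 6 (16-bit) = 0b1001111100011110 = 40734

40734


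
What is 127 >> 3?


0b1111111 >> 3 = 0b1111 = 15

15


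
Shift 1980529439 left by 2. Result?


0b1110110000011000111101100011111 << 2 = 0b111011000001100011110110001111100 = 7922117756

7922117756


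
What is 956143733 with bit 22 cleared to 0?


956143733 & ~(1 << 22) = 951949429

951949429


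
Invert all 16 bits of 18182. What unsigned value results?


18182 ^ 65535 = 47353

47353


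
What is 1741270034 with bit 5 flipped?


1741270034 ^ (1 << 5) = 1741270034 ^ 32 = 1741270066

1741270066


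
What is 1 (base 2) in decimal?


1 in decimal = 1

1


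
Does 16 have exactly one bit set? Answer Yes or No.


0b10000. Only one bit set => Yes

Yes


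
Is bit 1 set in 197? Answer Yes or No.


0b11000101, bit 1 = 0. No

No


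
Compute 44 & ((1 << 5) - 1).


44 & 31 = 12

12


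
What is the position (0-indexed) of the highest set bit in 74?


0b1001010. Highest set bit at position 6

6


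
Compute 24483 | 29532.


0b101111110100011 | 0b111001101011100 = 0b111111111111111 = 32767

32767


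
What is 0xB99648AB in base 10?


B99648AB hex = 3113633963 decimal

3113633963


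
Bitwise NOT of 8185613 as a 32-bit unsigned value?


~0b11111001110011100001101 = 0b11111111100000110001100011110010 = 4286781682 (32-bit unsigned)

4286781682


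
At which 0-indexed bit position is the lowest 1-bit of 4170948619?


0b11111000100110111010000000001011. Lowest set bit at position 0

0


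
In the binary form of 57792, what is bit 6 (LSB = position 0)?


0b1110000111000000, position 6 = 1

1


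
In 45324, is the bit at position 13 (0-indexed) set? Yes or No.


0b1011000100001100, bit 13 = 1. Yes

Yes


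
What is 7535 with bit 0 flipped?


7535 ^ (1 << 0) = 7535 ^ 1 = 7534

7534


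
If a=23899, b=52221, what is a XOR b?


23899 ^ 52221 = 38566

38566


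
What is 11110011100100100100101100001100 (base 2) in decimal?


11110011100100100100101100001100 in decimal = 4086450956

4086450956


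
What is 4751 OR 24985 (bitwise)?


0b1001010001111 | 0b110000110011001 = 0b111001110011111 = 29599

29599


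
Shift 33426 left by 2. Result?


0b1000001010010010 << 2 = 0b100000101001001000 = 133704

133704


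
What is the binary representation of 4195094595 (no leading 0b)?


4195094595 = 11111010000011000001000001000011 in binary

11111010000011000001000001000011


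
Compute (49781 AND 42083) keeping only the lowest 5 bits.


Step 1: 49781 & 42083 = 32865
Step 2: 32865 & 31 = 1

1


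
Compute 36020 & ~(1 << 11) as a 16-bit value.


36020 & ~(1 << 11) = 33972

33972


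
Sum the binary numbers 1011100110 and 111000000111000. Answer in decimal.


1011100110 + 111000000111000 = 111001100011110 = 29470

29470


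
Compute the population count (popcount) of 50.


0b110010 has 3 set bits

3


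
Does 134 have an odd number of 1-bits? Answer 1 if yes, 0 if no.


0b10000110 has 3 ones => parity 1

1


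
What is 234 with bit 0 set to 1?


234 | (1 << 0) = 234 | 1 = 235

235


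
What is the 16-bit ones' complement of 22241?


22241 ^ 65535 = 43294

43294


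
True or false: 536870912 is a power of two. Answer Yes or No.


0b100000000000000000000000000000. Only one bit set => Yes

Yes


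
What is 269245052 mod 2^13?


269245052 & 8191 = 6780

6780


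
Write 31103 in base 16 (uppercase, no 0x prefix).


31103 = 797F hex

797F


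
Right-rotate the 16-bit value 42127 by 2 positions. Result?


Rotate 0b1010010010001111 right by 2 (16-bit) = 0b1110100100100011 = 59683

59683


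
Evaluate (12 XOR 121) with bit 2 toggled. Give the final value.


Step 1: 12 ^ 121 = 117
Step 2: 117 ^ (1 << 2) = 117 ^ 4 = 113

113


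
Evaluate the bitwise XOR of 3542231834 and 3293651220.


0b11010011001000100010101100011010 ^ 0b11000100010100010010000100010100 = 0b10111011100110000101000001110 = 393415182

393415182


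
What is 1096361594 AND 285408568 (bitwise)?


0b1000001010110010010011001111010 & 0b10001000000101111110100111000 = 0b1000000000010010000111000 = 16786488

16786488


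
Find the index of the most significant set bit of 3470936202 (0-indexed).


0b11001110111000100100100010001010. Highest set bit at position 31

31


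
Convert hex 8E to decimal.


8E hex = 142 decimal

142


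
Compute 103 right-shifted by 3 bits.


0b1100111 >> 3 = 0b1100 = 12

12


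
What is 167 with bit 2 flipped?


167 ^ (1 << 2) = 167 ^ 4 = 163

163


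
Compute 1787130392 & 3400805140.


0b1101010100001010111001000011000 & 0b11001010101101000010101100010100 = 0b1001010100001000010001000010000 = 1250173456

1250173456


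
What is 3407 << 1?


0b110101001111 << 1 = 0b1101010011110 = 6814

6814


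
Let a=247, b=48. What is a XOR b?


247 ^ 48 = 199

199


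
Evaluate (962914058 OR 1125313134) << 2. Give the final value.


Step 1: 962914058 | 1125313134 = 2071392110
Step 2: 2071392110 << 2 = 8285568440

8285568440


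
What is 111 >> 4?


0b1101111 >> 4 = 0b110 = 6

6
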